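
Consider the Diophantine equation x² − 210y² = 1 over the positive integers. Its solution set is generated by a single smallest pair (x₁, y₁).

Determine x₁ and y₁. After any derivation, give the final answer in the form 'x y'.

√210 → a₀=14, period (2,28); ℓ=2 even so k=1
step 0: (14, 1)  from 14·(1,0) + (0,1)
step 1: (29, 2)  from 2·(14,1) + (1,0)
(x₁, y₁) = (29, 2);  29² − 210·2² = 1 ✓

29 2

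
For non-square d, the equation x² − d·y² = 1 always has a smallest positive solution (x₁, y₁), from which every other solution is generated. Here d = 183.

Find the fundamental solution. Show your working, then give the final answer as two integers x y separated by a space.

√183 = [13; 1,1,8,1,1,26, …], period ℓ=6 (even) → k=5
step 0: (13, 1)  from 13·(1,0) + (0,1)
step 1: (14, 1)  from 1·(13,1) + (1,0)
…
step 4: (257, 19)  from 1·(230,17) + (27,2)
step 5: (487, 36)  from 1·(257,19) + (230,17)
(x₁, y₁) = (487, 36);  487² − 183·36² = 1 ✓

487 36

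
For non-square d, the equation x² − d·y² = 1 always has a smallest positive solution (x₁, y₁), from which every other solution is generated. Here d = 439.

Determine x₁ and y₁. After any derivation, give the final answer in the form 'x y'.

440 21

√439 → a₀=20, period (1,19,1,40); ℓ=4 even so k=3
i=0: a=20 ⇒ p=20, q=1
i=1: a=1 ⇒ p=21, q=1
i=2: a=19 ⇒ p=419, q=20
i=3: a=1 ⇒ p=440, q=21
fundamental: x₁=440, y₁=21  (since 193600 − 439·441 = 1)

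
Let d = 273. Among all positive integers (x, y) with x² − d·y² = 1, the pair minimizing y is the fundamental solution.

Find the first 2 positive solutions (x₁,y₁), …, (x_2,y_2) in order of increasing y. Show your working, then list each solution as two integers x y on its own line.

[16; 1,1,10,1,1,32] for √273; ℓ=6 ⇒ convergent index 5
a_0=16:  p_0=16·1+0=16,  q_0=16·0+1=1
a_1=1:  p_1=1·16+1=17,  q_1=1·1+0=1
a_2=1:  p_2=1·17+16=33,  q_2=1·1+1=2
…
a_4=1:  p_4=1·347+33=380,  q_4=1·21+2=23
a_5=1:  p_5=1·380+347=727,  q_5=1·23+21=44
(x₁, y₁) = (727, 44);  727² − 273·44² = 1 ✓
(727+44√273)^2 = 1057057 + 63976√273

727 44
1057057 63976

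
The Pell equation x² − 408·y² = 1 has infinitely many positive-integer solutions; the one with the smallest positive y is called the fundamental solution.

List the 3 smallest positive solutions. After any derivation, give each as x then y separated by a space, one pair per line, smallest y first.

√408 → a₀=20, period (5,40); ℓ=2 even so k=1
i=0: a=20 ⇒ p=20, q=1
i=1: a=5 ⇒ p=101, q=5
→ (101, 5).  Check: 101²=10201, 408·5²=10200, difference 1.
(101+5√408)^2 = 20401 + 1010√408
(101+5√408)^3 = 4120901 + 204015√408

101 5
20401 1010
4120901 204015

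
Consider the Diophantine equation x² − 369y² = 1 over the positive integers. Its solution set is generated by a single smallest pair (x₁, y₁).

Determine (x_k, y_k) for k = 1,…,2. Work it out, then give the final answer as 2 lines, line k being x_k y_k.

√369 → a₀=19, period (4,1,3,2,7,4,7,2,3,1,4,38); ℓ=12 even so k=11
step 0: (19, 1)  from 19·(1,0) + (0,1)
step 1: (77, 4)  from 4·(19,1) + (1,0)
…
step 7: (184045, 9581)  from 7·(25414,1323) + (6147,320)
…
step 9: (1364557, 71036)  from 3·(393504,20485) + (184045,9581)
step 10: (1758061, 91521)  from 1·(1364557,71036) + (393504,20485)
step 11: (8396801, 437120)  from 4·(1758061,91521) + (1364557,71036)
→ (8396801, 437120).  Check: 8396801²=70506267033601, 369·437120²=70506267033600, difference 1.
(x_2, y_2) = (8396801·8396801 + 369·437120·437120, 8396801·437120 + 437120·8396801) = (141012534067201, 7340819306240)

8396801 437120
141012534067201 7340819306240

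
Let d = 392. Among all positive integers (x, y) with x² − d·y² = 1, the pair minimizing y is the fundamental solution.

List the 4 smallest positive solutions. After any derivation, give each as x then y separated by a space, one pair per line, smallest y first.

√392 = [19; 1,3,1,38, …], period ℓ=4 (even) → k=3
a_0=19:  p_0=19·1+0=19,  q_0=19·0+1=1
a_1=1:  p_1=1·19+1=20,  q_1=1·1+0=1
a_2=3:  p_2=3·20+19=79,  q_2=3·1+1=4
a_3=1:  p_3=1·79+20=99,  q_3=1·4+1=5
fundamental: x₁=99, y₁=5  (since 9801 − 392·25 = 1)
n=2: (99,5)∘(99,5) = (99·99+392·5·5, 99·5+5·99) = (19601,990)
n=3: (19601,990)∘(99,5) = (99·19601+392·5·990, 99·990+5·19601) = (3880899,196015)
n=4: (3880899,196015)∘(99,5) = (99·3880899+392·5·196015, 99·196015+5·3880899) = (768398401,38809980)

99 5
19601 990
3880899 196015
768398401 38809980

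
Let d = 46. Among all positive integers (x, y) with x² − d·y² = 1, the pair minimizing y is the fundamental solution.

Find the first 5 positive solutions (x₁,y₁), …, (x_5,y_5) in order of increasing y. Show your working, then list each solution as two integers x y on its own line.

d=46: √d = [6; 1,3,1,1,2,6,2,1,1,3,1,12] (ℓ=12, even), read p_11/q_11
i=0: a=6 ⇒ p=6, q=1
i=1: a=1 ⇒ p=7, q=1
i=2: a=3 ⇒ p=27, q=4
i=3: a=1 ⇒ p=34, q=5
…
i=5: a=2 ⇒ p=156, q=23
i=6: a=6 ⇒ p=997, q=147
i=7: a=2 ⇒ p=2150, q=317
i=8: a=1 ⇒ p=3147, q=464
i=9: a=1 ⇒ p=5297, q=781
i=10: a=3 ⇒ p=19038, q=2807
i=11: a=1 ⇒ p=24335, q=3588
(x₁, y₁) = (24335, 3588);  24335² − 46·3588² = 1 ✓
(x_2, y_2) = (24335·24335 + 46·3588·3588, 24335·3588 + 3588·24335) = (1184384449, 174627960)
(x_3, y_3) = (24335·1184384449 + 46·3588·174627960, 24335·174627960 + 3588·1184384449) = (57643991108495, 8499142809612)
(x_4, y_4) = (24335·57643991108495 + 46·3588·8499142809612, 24335·8499142809612 + 3588·57643991108495) = (2805533046066067201, 413653280369188080)
(x_5, y_5) = (24335·2805533046066067201 + 46·3588·413653280369188080, 24335·413653280369188080 + 3588·2805533046066067201) = (136545293294391499564175, 20132505147069241043988)

24335 3588
1184384449 174627960
57643991108495 8499142809612
2805533046066067201 413653280369188080
136545293294391499564175 20132505147069241043988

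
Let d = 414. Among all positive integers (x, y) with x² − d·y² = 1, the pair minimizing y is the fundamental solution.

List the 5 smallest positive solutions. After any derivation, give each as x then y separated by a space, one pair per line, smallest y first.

√414 = [20; 2,1,7,2,7,1,2,40, …], period ℓ=8 (even) → k=7
a_0=20:  p_0=20·1+0=20,  q_0=20·0+1=1
a_1=2:  p_1=2·20+1=41,  q_1=2·1+0=2
…
a_3=7:  p_3=7·61+41=468,  q_3=7·3+2=23
a_4=2:  p_4=2·468+61=997,  q_4=2·23+3=49
a_5=7:  p_5=7·997+468=7447,  q_5=7·49+23=366
a_6=1:  p_6=1·7447+997=8444,  q_6=1·366+49=415
a_7=2:  p_7=2·8444+7447=24335,  q_7=2·415+366=1196
(x₁, y₁) = (24335, 1196);  24335² − 414·1196² = 1 ✓
(x_2, y_2) = (24335·24335 + 414·1196·1196, 24335·1196 + 1196·24335) = (1184384449, 58209320)
(x_3, y_3) = (24335·1184384449 + 414·1196·58209320, 24335·58209320 + 1196·1184384449) = (57643991108495, 2833047603204)
(x_4, y_4) = (24335·57643991108495 + 414·1196·2833047603204, 24335·2833047603204 + 1196·57643991108495) = (2805533046066067201, 137884426789729360)
(x_5, y_5) = (24335·2805533046066067201 + 414·1196·137884426789729360, 24335·137884426789729360 + 1196·2805533046066067201) = (136545293294391499564175, 6710835049023080347996)

24335 1196
1184384449 58209320
57643991108495 2833047603204
2805533046066067201 137884426789729360
136545293294391499564175 6710835049023080347996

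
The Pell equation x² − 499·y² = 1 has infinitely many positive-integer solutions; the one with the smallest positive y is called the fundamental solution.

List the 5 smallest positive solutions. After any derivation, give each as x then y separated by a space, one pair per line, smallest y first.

4490 201
40320199 1804980
362075382530 16208720199
3251436894799201 145554305582040
29197902953221442450 1307077647917999001

√499 = [22; 2,1,21,1,2,44, …], period ℓ=6 (even) → k=5
k=0  a_k=22  p_k/q_k = 22/1
k=1  a_k=2  p_k/q_k = 45/2
…
k=3  a_k=21  p_k/q_k = 1452/65
k=4  a_k=1  p_k/q_k = 1519/68
k=5  a_k=2  p_k/q_k = 4490/201
fundamental: x₁=4490, y₁=201  (since 20160100 − 499·40401 = 1)
k=2:  x_2 = 4490·4490+499·201·201 = 40320199,  y_2 = 4490·201+201·4490 = 1804980
k=3:  x_3 = 4490·40320199+499·201·1804980 = 362075382530,  y_3 = 4490·1804980+201·40320199 = 16208720199
k=4:  x_4 = 4490·362075382530+499·201·16208720199 = 3251436894799201,  y_4 = 4490·16208720199+201·362075382530 = 145554305582040
k=5:  x_5 = 4490·3251436894799201+499·201·145554305582040 = 29197902953221442450,  y_5 = 4490·145554305582040+201·3251436894799201 = 1307077647917999001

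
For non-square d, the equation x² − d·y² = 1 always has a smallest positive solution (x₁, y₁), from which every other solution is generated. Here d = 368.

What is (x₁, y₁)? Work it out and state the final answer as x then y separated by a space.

1151 60

[19; 5,2,5,38] for √368; ℓ=4 ⇒ convergent index 3
a_0=19:  p_0=19·1+0=19,  q_0=19·0+1=1
a_1=5:  p_1=5·19+1=96,  q_1=5·1+0=5
a_2=2:  p_2=2·96+19=211,  q_2=2·5+1=11
a_3=5:  p_3=5·211+96=1151,  q_3=5·11+5=60
→ (1151, 60).  Check: 1151²=1324801, 368·60²=1324800, difference 1.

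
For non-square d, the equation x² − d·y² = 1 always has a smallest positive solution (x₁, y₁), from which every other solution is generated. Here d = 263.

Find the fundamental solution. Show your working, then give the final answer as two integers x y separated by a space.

139128 8579

√263 → a₀=16, period (4,1,1,1,1,15,1,1,1,1,4,32); ℓ=12 even so k=11
a_0=16:  p_0=16·1+0=16,  q_0=16·0+1=1
a_1=4:  p_1=4·16+1=65,  q_1=4·1+0=4
a_2=1:  p_2=1·65+16=81,  q_2=1·4+1=5
…
a_4=1:  p_4=1·146+81=227,  q_4=1·9+5=14
a_5=1:  p_5=1·227+146=373,  q_5=1·14+9=23
a_6=15:  p_6=15·373+227=5822,  q_6=15·23+14=359
a_7=1:  p_7=1·5822+373=6195,  q_7=1·359+23=382
…
a_9=1:  p_9=1·12017+6195=18212,  q_9=1·741+382=1123
a_10=1:  p_10=1·18212+12017=30229,  q_10=1·1123+741=1864
a_11=4:  p_11=4·30229+18212=139128,  q_11=4·1864+1123=8579
fundamental: x₁=139128, y₁=8579  (since 19356600384 − 263·73599241 = 1)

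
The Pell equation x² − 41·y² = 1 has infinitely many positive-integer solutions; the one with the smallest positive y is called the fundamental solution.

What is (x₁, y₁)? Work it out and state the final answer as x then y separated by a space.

[6; 2,2,12] for √41; ℓ=3 ⇒ convergent index 5
i=0: a=6 ⇒ p=6, q=1
i=1: a=2 ⇒ p=13, q=2
i=2: a=2 ⇒ p=32, q=5
…
i=4: a=2 ⇒ p=826, q=129
i=5: a=2 ⇒ p=2049, q=320
fundamental: x₁=2049, y₁=320  (since 4198401 − 41·102400 = 1)

2049 320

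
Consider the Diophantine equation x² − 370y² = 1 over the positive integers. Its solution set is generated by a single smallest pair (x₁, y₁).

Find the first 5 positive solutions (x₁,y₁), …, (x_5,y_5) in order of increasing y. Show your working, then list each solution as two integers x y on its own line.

√370 = [19; 4,4,38, …], period ℓ=3 (odd) → k=5
step 0: (19, 1)  from 19·(1,0) + (0,1)
…
step 2: (327, 17)  from 4·(77,4) + (19,1)
…
step 4: (50339, 2617)  from 4·(12503,650) + (327,17)
step 5: (213859, 11118)  from 4·(50339,2617) + (12503,650)
(x₁, y₁) = (213859, 11118);  213859² − 370·11118² = 1 ✓
n=2: (213859,11118)∘(213859,11118) = (213859·213859+370·11118·11118, 213859·11118+11118·213859) = (91471343761,4755368724)
n=3: (91471343761,4755368724)∘(213859,11118) = (213859·91471343761+370·11118·4755368724, 213859·4755368724+11118·91471343761) = (39123940210553539,2033956799880714)
n=4: (39123940210553539,2033956799880714)∘(213859,11118) = (213859·39123940210553539+370·11118·2033956799880714, 213859·2033956799880714+11118·39123940210553539) = (16734013458886067250241,869959934526623861928)
n=5: (16734013458886067250241,869959934526623861928)∘(213859,11118) = (213859·16734013458886067250241+370·11118·869959934526623861928, 213859·869959934526623861928+11118·16734013458886067250241) = (7157438768568706971928026499,372097523273824548176239590)

213859 11118
91471343761 4755368724
39123940210553539 2033956799880714
16734013458886067250241 869959934526623861928
7157438768568706971928026499 372097523273824548176239590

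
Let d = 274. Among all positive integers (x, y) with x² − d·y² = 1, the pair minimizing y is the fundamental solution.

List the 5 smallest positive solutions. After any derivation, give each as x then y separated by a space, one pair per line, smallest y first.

[16; 1,1,4,4,1,1,32] for √274; ℓ=7 ⇒ convergent index 13
i=0: a=16 ⇒ p=16, q=1
…
i=4: a=4 ⇒ p=629, q=38
…
i=7: a=32 ⇒ p=45802, q=2767
…
i=9: a=1 ⇒ p=93011, q=5619
…
i=12: a=1 ⇒ p=2189276, q=132259
i=13: a=1 ⇒ p=3959299, q=239190
→ (3959299, 239190).  Check: 3959299²=15676048571401, 274·239190²=15676048571400, difference 1.
(x_2, y_2) = (3959299·3959299 + 274·239190·239190, 3959299·239190 + 239190·3959299) = (31352097142801, 1894049455620)
(x_3, y_3) = (3959299·31352097142801 + 274·239190·1894049455620, 3959299·1894049455620 + 239190·31352097142801) = (248264653730785753699, 14998216231173381570)
(x_4, y_4) = (3959299·248264653730785753699 + 274·239190·14998216231173381570, 3959299·14998216231173381570 + 239190·248264653730785753699) = (1965907990503261255572251201, 118764845051735182903983240)
(x_5, y_5) = (3959299·1965907990503261255572251201 + 274·239190·118764845051735182903983240, 3959299·118764845051735182903983240 + 239190·1965907990503261255572251201) = (15567235081782895307198186429982499, 940451064496965117656884702915950)

3959299 239190
31352097142801 1894049455620
248264653730785753699 14998216231173381570
1965907990503261255572251201 118764845051735182903983240
15567235081782895307198186429982499 940451064496965117656884702915950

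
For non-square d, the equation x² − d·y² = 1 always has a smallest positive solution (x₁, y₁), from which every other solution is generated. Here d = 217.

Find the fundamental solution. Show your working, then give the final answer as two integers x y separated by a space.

√217 → a₀=14, period (1,2,1,2,1,…,2,1,28); ℓ=16 even so k=15
k=0  a_k=14  p_k/q_k = 14/1
k=1  a_k=1  p_k/q_k = 15/1
k=2  a_k=2  p_k/q_k = 44/3
k=3  a_k=1  p_k/q_k = 59/4
k=4  a_k=2  p_k/q_k = 162/11
…
k=6  a_k=1  p_k/q_k = 383/26
k=7  a_k=9  p_k/q_k = 3668/249
k=8  a_k=4  p_k/q_k = 15055/1022
k=9  a_k=9  p_k/q_k = 139163/9447
k=10  a_k=1  p_k/q_k = 154218/10469
k=11  a_k=1  p_k/q_k = 293381/19916
…
k=13  a_k=1  p_k/q_k = 1034361/70217
k=14  a_k=2  p_k/q_k = 2809702/190735
k=15  a_k=1  p_k/q_k = 3844063/260952
→ (3844063, 260952).  Check: 3844063²=14776820347969, 217·260952²=14776820347968, difference 1.

3844063 260952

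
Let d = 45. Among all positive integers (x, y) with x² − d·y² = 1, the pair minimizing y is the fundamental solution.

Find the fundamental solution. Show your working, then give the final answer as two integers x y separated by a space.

√45 = [6; 1,2,2,2,1,12, …], period ℓ=6 (even) → k=5
k=0  a_k=6  p_k/q_k = 6/1
k=1  a_k=1  p_k/q_k = 7/1
k=2  a_k=2  p_k/q_k = 20/3
k=3  a_k=2  p_k/q_k = 47/7
k=4  a_k=2  p_k/q_k = 114/17
k=5  a_k=1  p_k/q_k = 161/24
(x₁, y₁) = (161, 24);  161² − 45·24² = 1 ✓

161 24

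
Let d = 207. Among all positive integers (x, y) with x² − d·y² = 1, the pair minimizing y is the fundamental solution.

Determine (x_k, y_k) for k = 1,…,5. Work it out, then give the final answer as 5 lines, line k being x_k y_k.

√207 = [14; 2,1,1,2,1,1,2,28, …], period ℓ=8 (even) → k=7
i=0: a=14 ⇒ p=14, q=1
…
i=6: a=1 ⇒ p=446, q=31
i=7: a=2 ⇒ p=1151, q=80
fundamental: x₁=1151, y₁=80  (since 1324801 − 207·6400 = 1)
(1151+80√207)^2 = 2649601 + 184160√207
(1151+80√207)^3 = 6099380351 + 423936240√207
(1151+80√207)^4 = 14040770918401 + 975901040320√207
(1151+80√207)^5 = 32321848554778751 + 2246523770880400√207

1151 80
2649601 184160
6099380351 423936240
14040770918401 975901040320
32321848554778751 2246523770880400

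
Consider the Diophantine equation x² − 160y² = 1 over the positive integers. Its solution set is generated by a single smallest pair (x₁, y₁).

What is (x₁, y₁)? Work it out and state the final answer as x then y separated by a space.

721 57

[12; 1,1,1,5,1,1,1,24] for √160; ℓ=8 ⇒ convergent index 7
i=0: a=12 ⇒ p=12, q=1
i=1: a=1 ⇒ p=13, q=1
i=2: a=1 ⇒ p=25, q=2
i=3: a=1 ⇒ p=38, q=3
i=4: a=5 ⇒ p=215, q=17
i=5: a=1 ⇒ p=253, q=20
i=6: a=1 ⇒ p=468, q=37
i=7: a=1 ⇒ p=721, q=57
fundamental: x₁=721, y₁=57  (since 519841 − 160·3249 = 1)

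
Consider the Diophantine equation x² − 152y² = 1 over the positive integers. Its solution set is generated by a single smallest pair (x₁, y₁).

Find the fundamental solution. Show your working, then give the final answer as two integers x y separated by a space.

[12; 3,24] for √152; ℓ=2 ⇒ convergent index 1
step 0: (12, 1)  from 12·(1,0) + (0,1)
step 1: (37, 3)  from 3·(12,1) + (1,0)
→ (37, 3).  Check: 37²=1369, 152·3²=1368, difference 1.

37 3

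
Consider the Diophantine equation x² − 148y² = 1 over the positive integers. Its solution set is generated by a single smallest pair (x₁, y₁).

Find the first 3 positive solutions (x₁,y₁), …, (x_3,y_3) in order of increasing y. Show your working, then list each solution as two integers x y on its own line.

73 6
10657 876
1555849 127890

√148 → a₀=12, period (6,24); ℓ=2 even so k=1
step 0: (12, 1)  from 12·(1,0) + (0,1)
step 1: (73, 6)  from 6·(12,1) + (1,0)
fundamental: x₁=73, y₁=6  (since 5329 − 148·36 = 1)
n=2: (73,6)∘(73,6) = (73·73+148·6·6, 73·6+6·73) = (10657,876)
n=3: (10657,876)∘(73,6) = (73·10657+148·6·876, 73·876+6·10657) = (1555849,127890)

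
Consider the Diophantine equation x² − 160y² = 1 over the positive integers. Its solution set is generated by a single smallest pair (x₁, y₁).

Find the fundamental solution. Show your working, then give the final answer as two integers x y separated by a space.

721 57

[12; 1,1,1,5,1,1,1,24] for √160; ℓ=8 ⇒ convergent index 7
a_0=12:  p_0=12·1+0=12,  q_0=12·0+1=1
a_1=1:  p_1=1·12+1=13,  q_1=1·1+0=1
a_2=1:  p_2=1·13+12=25,  q_2=1·1+1=2
…
a_6=1:  p_6=1·253+215=468,  q_6=1·20+17=37
a_7=1:  p_7=1·468+253=721,  q_7=1·37+20=57
fundamental: x₁=721, y₁=57  (since 519841 − 160·3249 = 1)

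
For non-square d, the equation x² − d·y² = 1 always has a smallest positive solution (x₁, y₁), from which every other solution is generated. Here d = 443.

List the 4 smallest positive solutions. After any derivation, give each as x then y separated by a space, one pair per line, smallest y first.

√443 → a₀=21, period (21,42); ℓ=2 even so k=1
i=0: a=21 ⇒ p=21, q=1
i=1: a=21 ⇒ p=442, q=21
(x₁, y₁) = (442, 21);  442² − 443·21² = 1 ✓
(442+21√443)^2 = 390727 + 18564√443
(442+21√443)^3 = 345402226 + 16410555√443
(442+21√443)^4 = 305335177057 + 14506912056√443

442 21
390727 18564
345402226 16410555
305335177057 14506912056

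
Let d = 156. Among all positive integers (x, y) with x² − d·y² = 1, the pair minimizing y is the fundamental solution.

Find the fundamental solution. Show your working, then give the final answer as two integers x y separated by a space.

√156 = [12; 2,24, …], period ℓ=2 (even) → k=1
i=0: a=12 ⇒ p=12, q=1
i=1: a=2 ⇒ p=25, q=2
→ (25, 2).  Check: 25²=625, 156·2²=624, difference 1.

25 2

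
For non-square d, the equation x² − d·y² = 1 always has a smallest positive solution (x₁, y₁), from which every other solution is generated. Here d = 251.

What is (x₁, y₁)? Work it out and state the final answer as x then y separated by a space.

√251 = [15; 1,5,2,1,2,…,5,1,30, …], period ℓ=14 (even) → k=13
k=0  a_k=15  p_k/q_k = 15/1
k=1  a_k=1  p_k/q_k = 16/1
…
k=5  a_k=2  p_k/q_k = 808/51
k=6  a_k=2  p_k/q_k = 1917/121
…
k=8  a_k=2  p_k/q_k = 61043/3853
k=9  a_k=2  p_k/q_k = 151649/9572
k=10  a_k=1  p_k/q_k = 212692/13425
…
k=12  a_k=5  p_k/q_k = 3097857/195535
k=13  a_k=1  p_k/q_k = 3674890/231957
(x₁, y₁) = (3674890, 231957);  3674890² − 251·231957² = 1 ✓

3674890 231957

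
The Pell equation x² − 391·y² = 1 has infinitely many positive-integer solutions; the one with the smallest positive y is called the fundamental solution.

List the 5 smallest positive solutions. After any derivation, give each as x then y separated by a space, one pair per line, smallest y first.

d=391: √d = [19; 1,3,2,2,1,…,3,1,38] (ℓ=16, even), read p_15/q_15
k=0  a_k=19  p_k/q_k = 19/1
k=1  a_k=1  p_k/q_k = 20/1
…
k=5  a_k=1  p_k/q_k = 613/31
k=6  a_k=1  p_k/q_k = 1048/53
…
k=8  a_k=19  p_k/q_k = 52519/2656
…
k=14  a_k=3  p_k/q_k = 5678083/287153
k=15  a_k=1  p_k/q_k = 7338680/371133
→ (7338680, 371133).  Check: 7338680²=53856224142400, 391·371133²=53856224142399, difference 1.
(7338680+371133√391)^2 = 107712448284799 + 5447252648880√391
(7338680+371133√391)^3 = 1580934379957370111960 + 79951288138564985667√391
(7338680+371133√391)^4 = 23203943031010998074028940801 + 1173473838473442730776750240√391
(7338680+371133√391)^5 = 340572625285638001757449457184853400 + 17223497977856489447705304337580733√391

7338680 371133
107712448284799 5447252648880
1580934379957370111960 79951288138564985667
23203943031010998074028940801 1173473838473442730776750240
340572625285638001757449457184853400 17223497977856489447705304337580733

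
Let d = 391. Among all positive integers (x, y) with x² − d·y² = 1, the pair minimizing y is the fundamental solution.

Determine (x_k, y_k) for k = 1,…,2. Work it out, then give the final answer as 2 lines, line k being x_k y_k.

√391 → a₀=19, period (1,3,2,2,1,…,3,1,38); ℓ=16 even so k=15
step 0: (19, 1)  from 19·(1,0) + (0,1)
…
step 4: (435, 22)  from 2·(178,9) + (79,4)
…
step 7: (2709, 137)  from 2·(1048,53) + (613,31)
step 8: (52519, 2656)  from 19·(2709,137) + (1048,53)
step 9: (107747, 5449)  from 2·(52519,2656) + (2709,137)
step 10: (160266, 8105)  from 1·(107747,5449) + (52519,2656)
…
step 13: (1660597, 83980)  from 2·(696292,35213) + (268013,13554)
step 14: (5678083, 287153)  from 3·(1660597,83980) + (696292,35213)
step 15: (7338680, 371133)  from 1·(5678083,287153) + (1660597,83980)
→ (7338680, 371133).  Check: 7338680²=53856224142400, 391·371133²=53856224142399, difference 1.
k=2:  x_2 = 7338680·7338680+391·371133·371133 = 107712448284799,  y_2 = 7338680·371133+371133·7338680 = 5447252648880

7338680 371133
107712448284799 5447252648880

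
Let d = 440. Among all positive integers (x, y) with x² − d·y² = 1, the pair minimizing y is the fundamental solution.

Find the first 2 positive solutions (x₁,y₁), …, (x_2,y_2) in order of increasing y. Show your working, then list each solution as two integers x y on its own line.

21 1
881 42

√440 = [20; 1,40, …], period ℓ=2 (even) → k=1
k=0  a_k=20  p_k/q_k = 20/1
k=1  a_k=1  p_k/q_k = 21/1
(x₁, y₁) = (21, 1);  21² − 440·1² = 1 ✓
(21+1√440)^2 = 881 + 42√440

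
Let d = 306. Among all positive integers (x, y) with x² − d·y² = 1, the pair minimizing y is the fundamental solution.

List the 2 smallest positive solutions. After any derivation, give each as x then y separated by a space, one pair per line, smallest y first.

√306 → a₀=17, period (2,34); ℓ=2 even so k=1
step 0: (17, 1)  from 17·(1,0) + (0,1)
step 1: (35, 2)  from 2·(17,1) + (1,0)
fundamental: x₁=35, y₁=2  (since 1225 − 306·4 = 1)
k=2:  x_2 = 35·35+306·2·2 = 2449,  y_2 = 35·2+2·35 = 140

35 2
2449 140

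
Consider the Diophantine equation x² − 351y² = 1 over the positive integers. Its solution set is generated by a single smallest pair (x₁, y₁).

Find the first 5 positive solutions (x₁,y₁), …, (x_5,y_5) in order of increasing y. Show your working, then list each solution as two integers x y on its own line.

[18; 1,2,1,3,2,2,2,3,1,2,1,36] for √351; ℓ=12 ⇒ convergent index 11
i=0: a=18 ⇒ p=18, q=1
…
i=3: a=1 ⇒ p=75, q=4
…
i=7: a=2 ⇒ p=3747, q=200
…
i=10: a=2 ⇒ p=45882, q=2449
i=11: a=1 ⇒ p=62425, q=3332
fundamental: x₁=62425, y₁=3332  (since 3896880625 − 351·11102224 = 1)
k=2:  x_2 = 62425·62425+351·3332·3332 = 7793761249,  y_2 = 62425·3332+3332·62425 = 416000200
k=3:  x_3 = 62425·7793761249+351·3332·416000200 = 973051091875225,  y_3 = 62425·416000200+3332·7793761249 = 51937624966668
k=4:  x_4 = 62425·973051091875225+351·3332·51937624966668 = 121485428812828080001,  y_4 = 62425·51937624966668+3332·973051091875225 = 6484412476672499600
k=5:  x_5 = 62425·121485428812828080001+351·3332·6484412476672499600 = 15167455786308534696249625,  y_5 = 62425·6484412476672499600+3332·121485428812828080001 = 809578897660623950093332

62425 3332
7793761249 416000200
973051091875225 51937624966668
121485428812828080001 6484412476672499600
15167455786308534696249625 809578897660623950093332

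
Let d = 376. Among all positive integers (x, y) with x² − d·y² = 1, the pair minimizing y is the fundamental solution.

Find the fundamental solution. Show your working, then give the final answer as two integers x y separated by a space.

d=376: √d = [19; 2,1,1,3,1,…,1,2,38] (ℓ=16, even), read p_15/q_15
i=0: a=19 ⇒ p=19, q=1
…
i=3: a=1 ⇒ p=97, q=5
i=4: a=3 ⇒ p=349, q=18
i=5: a=1 ⇒ p=446, q=23
i=6: a=2 ⇒ p=1241, q=64
i=7: a=2 ⇒ p=2928, q=151
i=8: a=4 ⇒ p=12953, q=668
i=9: a=2 ⇒ p=28834, q=1487
i=10: a=2 ⇒ p=70621, q=3642
i=11: a=1 ⇒ p=99455, q=5129
…
i=13: a=1 ⇒ p=468441, q=24158
i=14: a=1 ⇒ p=837427, q=43187
i=15: a=2 ⇒ p=2143295, q=110532
fundamental: x₁=2143295, y₁=110532  (since 4593713457025 − 376·12217323024 = 1)

2143295 110532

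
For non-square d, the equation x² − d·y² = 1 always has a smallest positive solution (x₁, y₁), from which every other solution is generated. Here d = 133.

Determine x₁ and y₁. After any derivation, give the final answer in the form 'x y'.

[11; 1,1,7,5,1,…,1,1,22] for √133; ℓ=16 ⇒ convergent index 15
a_0=11:  p_0=11·1+0=11,  q_0=11·0+1=1
…
a_3=7:  p_3=7·23+12=173,  q_3=7·2+1=15
a_4=5:  p_4=5·173+23=888,  q_4=5·15+2=77
a_5=1:  p_5=1·888+173=1061,  q_5=1·77+15=92
…
a_7=1:  p_7=1·1949+1061=3010,  q_7=1·169+92=261
a_8=2:  p_8=2·3010+1949=7969,  q_8=2·261+169=691
a_9=1:  p_9=1·7969+3010=10979,  q_9=1·691+261=952
…
a_14=1:  p_14=1·1210008+168583=1378591,  q_14=1·104921+14618=119539
a_15=1:  p_15=1·1378591+1210008=2588599,  q_15=1·119539+104921=224460
→ (2588599, 224460).  Check: 2588599²=6700844782801, 133·224460²=6700844782800, difference 1.

2588599 224460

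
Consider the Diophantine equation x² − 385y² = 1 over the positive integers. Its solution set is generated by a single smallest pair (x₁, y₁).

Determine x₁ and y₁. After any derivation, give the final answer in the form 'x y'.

95831 4884

d=385: √d = [19; 1,1,1,1,1,…,1,1,38] (ℓ=16, even), read p_15/q_15
i=0: a=19 ⇒ p=19, q=1
i=1: a=1 ⇒ p=20, q=1
i=2: a=1 ⇒ p=39, q=2
…
i=4: a=1 ⇒ p=98, q=5
…
i=8: a=2 ⇒ p=2021, q=103
i=9: a=1 ⇒ p=2747, q=140
i=10: a=3 ⇒ p=10262, q=523
i=11: a=1 ⇒ p=13009, q=663
i=12: a=1 ⇒ p=23271, q=1186
i=13: a=1 ⇒ p=36280, q=1849
i=14: a=1 ⇒ p=59551, q=3035
i=15: a=1 ⇒ p=95831, q=4884
(x₁, y₁) = (95831, 4884);  95831² − 385·4884² = 1 ✓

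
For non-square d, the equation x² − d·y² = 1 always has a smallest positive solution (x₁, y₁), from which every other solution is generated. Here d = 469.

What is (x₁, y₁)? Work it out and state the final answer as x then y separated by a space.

√469 = [21; 1,1,1,10,6,10,1,1,1,42, …], period ℓ=10 (even) → k=9
k=0  a_k=21  p_k/q_k = 21/1
k=1  a_k=1  p_k/q_k = 22/1
…
k=5  a_k=6  p_k/q_k = 4223/195
…
k=7  a_k=1  p_k/q_k = 47146/2177
k=8  a_k=1  p_k/q_k = 90069/4159
k=9  a_k=1  p_k/q_k = 137215/6336
fundamental: x₁=137215, y₁=6336  (since 18827956225 − 469·40144896 = 1)

137215 6336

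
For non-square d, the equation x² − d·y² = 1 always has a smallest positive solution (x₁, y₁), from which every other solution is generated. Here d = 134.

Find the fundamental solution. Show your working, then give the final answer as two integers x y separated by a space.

145925 12606

√134 → a₀=11, period (1,1,2,1,3,…,1,1,22); ℓ=14 even so k=13
k=0  a_k=11  p_k/q_k = 11/1
k=1  a_k=1  p_k/q_k = 12/1
k=2  a_k=1  p_k/q_k = 23/2
…
k=4  a_k=1  p_k/q_k = 81/7
k=5  a_k=3  p_k/q_k = 301/26
k=6  a_k=1  p_k/q_k = 382/33
…
k=9  a_k=3  p_k/q_k = 17630/1523
…
k=11  a_k=2  p_k/q_k = 61896/5347
k=12  a_k=1  p_k/q_k = 84029/7259
k=13  a_k=1  p_k/q_k = 145925/12606
fundamental: x₁=145925, y₁=12606  (since 21294105625 − 134·158911236 = 1)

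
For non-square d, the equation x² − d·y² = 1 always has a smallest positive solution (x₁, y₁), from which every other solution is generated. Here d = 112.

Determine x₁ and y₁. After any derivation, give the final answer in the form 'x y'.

127 12

d=112: √d = [10; 1,1,2,1,1,20] (ℓ=6, even), read p_5/q_5
i=0: a=10 ⇒ p=10, q=1
…
i=2: a=1 ⇒ p=21, q=2
i=3: a=2 ⇒ p=53, q=5
i=4: a=1 ⇒ p=74, q=7
i=5: a=1 ⇒ p=127, q=12
→ (127, 12).  Check: 127²=16129, 112·12²=16128, difference 1.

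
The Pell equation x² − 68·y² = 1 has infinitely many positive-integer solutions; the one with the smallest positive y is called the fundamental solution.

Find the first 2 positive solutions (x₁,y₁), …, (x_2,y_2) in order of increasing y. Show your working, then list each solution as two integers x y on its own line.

√68 = [8; 4,16, …], period ℓ=2 (even) → k=1
k=0  a_k=8  p_k/q_k = 8/1
k=1  a_k=4  p_k/q_k = 33/4
fundamental: x₁=33, y₁=4  (since 1089 − 68·16 = 1)
n=2: (33,4)∘(33,4) = (33·33+68·4·4, 33·4+4·33) = (2177,264)

33 4
2177 264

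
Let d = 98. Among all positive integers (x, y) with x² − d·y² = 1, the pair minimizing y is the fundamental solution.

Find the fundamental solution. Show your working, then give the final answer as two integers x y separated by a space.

√98 → a₀=9, period (1,8,1,18); ℓ=4 even so k=3
a_0=9:  p_0=9·1+0=9,  q_0=9·0+1=1
…
a_2=8:  p_2=8·10+9=89,  q_2=8·1+1=9
a_3=1:  p_3=1·89+10=99,  q_3=1·9+1=10
(x₁, y₁) = (99, 10);  99² − 98·10² = 1 ✓

99 10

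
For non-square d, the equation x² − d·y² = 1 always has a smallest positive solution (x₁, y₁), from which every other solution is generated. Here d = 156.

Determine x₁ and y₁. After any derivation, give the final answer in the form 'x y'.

25 2

√156 = [12; 2,24, …], period ℓ=2 (even) → k=1
a_0=12:  p_0=12·1+0=12,  q_0=12·0+1=1
a_1=2:  p_1=2·12+1=25,  q_1=2·1+0=2
(x₁, y₁) = (25, 2);  25² − 156·2² = 1 ✓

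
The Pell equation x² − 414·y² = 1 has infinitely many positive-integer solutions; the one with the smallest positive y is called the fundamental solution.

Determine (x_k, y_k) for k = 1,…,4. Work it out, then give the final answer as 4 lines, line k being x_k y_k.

24335 1196
1184384449 58209320
57643991108495 2833047603204
2805533046066067201 137884426789729360

√414 → a₀=20, period (2,1,7,2,7,1,2,40); ℓ=8 even so k=7
a_0=20:  p_0=20·1+0=20,  q_0=20·0+1=1
a_1=2:  p_1=2·20+1=41,  q_1=2·1+0=2
…
a_3=7:  p_3=7·61+41=468,  q_3=7·3+2=23
…
a_6=1:  p_6=1·7447+997=8444,  q_6=1·366+49=415
a_7=2:  p_7=2·8444+7447=24335,  q_7=2·415+366=1196
→ (24335, 1196).  Check: 24335²=592192225, 414·1196²=592192224, difference 1.
k=2:  x_2 = 24335·24335+414·1196·1196 = 1184384449,  y_2 = 24335·1196+1196·24335 = 58209320
k=3:  x_3 = 24335·1184384449+414·1196·58209320 = 57643991108495,  y_3 = 24335·58209320+1196·1184384449 = 2833047603204
k=4:  x_4 = 24335·57643991108495+414·1196·2833047603204 = 2805533046066067201,  y_4 = 24335·2833047603204+1196·57643991108495 = 137884426789729360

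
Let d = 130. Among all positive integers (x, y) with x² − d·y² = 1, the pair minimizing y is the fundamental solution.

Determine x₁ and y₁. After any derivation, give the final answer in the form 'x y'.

d=130: √d = [11; 2,2,22] (ℓ=3, odd), read p_5/q_5
i=0: a=11 ⇒ p=11, q=1
i=1: a=2 ⇒ p=23, q=2
i=2: a=2 ⇒ p=57, q=5
…
i=4: a=2 ⇒ p=2611, q=229
i=5: a=2 ⇒ p=6499, q=570
(x₁, y₁) = (6499, 570);  6499² − 130·570² = 1 ✓

6499 570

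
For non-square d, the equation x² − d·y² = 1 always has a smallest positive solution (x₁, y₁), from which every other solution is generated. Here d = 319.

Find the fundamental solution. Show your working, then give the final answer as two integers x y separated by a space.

[17; 1,6,5,1,4,…,6,1,34] for √319; ℓ=14 ⇒ convergent index 13
k=0  a_k=17  p_k/q_k = 17/1
k=1  a_k=1  p_k/q_k = 18/1
…
k=7  a_k=1  p_k/q_k = 15628/875
k=8  a_k=3  p_k/q_k = 58797/3292
…
k=10  a_k=1  p_k/q_k = 309613/17335
…
k=12  a_k=6  p_k/q_k = 11102899/621643
k=13  a_k=1  p_k/q_k = 12901780/722361
→ (12901780, 722361).  Check: 12901780²=166455927168400, 319·722361²=166455927168399, difference 1.

12901780 722361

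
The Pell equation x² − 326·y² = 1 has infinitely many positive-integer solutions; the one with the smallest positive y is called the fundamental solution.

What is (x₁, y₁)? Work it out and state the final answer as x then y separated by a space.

√326 → a₀=18, period (18,36); ℓ=2 even so k=1
step 0: (18, 1)  from 18·(1,0) + (0,1)
step 1: (325, 18)  from 18·(18,1) + (1,0)
→ (325, 18).  Check: 325²=105625, 326·18²=105624, difference 1.

325 18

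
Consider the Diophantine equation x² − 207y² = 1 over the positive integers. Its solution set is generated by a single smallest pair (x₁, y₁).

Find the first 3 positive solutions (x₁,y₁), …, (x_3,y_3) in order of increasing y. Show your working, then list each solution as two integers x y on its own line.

1151 80
2649601 184160
6099380351 423936240

d=207: √d = [14; 2,1,1,2,1,1,2,28] (ℓ=8, even), read p_7/q_7
k=0  a_k=14  p_k/q_k = 14/1
…
k=5  a_k=1  p_k/q_k = 259/18
k=6  a_k=1  p_k/q_k = 446/31
k=7  a_k=2  p_k/q_k = 1151/80
fundamental: x₁=1151, y₁=80  (since 1324801 − 207·6400 = 1)
(1151+80√207)^2 = 2649601 + 184160√207
(1151+80√207)^3 = 6099380351 + 423936240√207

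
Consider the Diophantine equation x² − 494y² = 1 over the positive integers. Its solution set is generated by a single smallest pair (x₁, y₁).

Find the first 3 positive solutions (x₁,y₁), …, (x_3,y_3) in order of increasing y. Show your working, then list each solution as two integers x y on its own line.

73035 3286
10668222449 479986020
1558307253052395 70111557938114

[22; 4,2,2,1,2,1,2,2,4,44] for √494; ℓ=10 ⇒ convergent index 9
a_0=22:  p_0=22·1+0=22,  q_0=22·0+1=1
a_1=4:  p_1=4·22+1=89,  q_1=4·1+0=4
a_2=2:  p_2=2·89+22=200,  q_2=2·4+1=9
a_3=2:  p_3=2·200+89=489,  q_3=2·9+4=22
a_4=1:  p_4=1·489+200=689,  q_4=1·22+9=31
a_5=2:  p_5=2·689+489=1867,  q_5=2·31+22=84
a_6=1:  p_6=1·1867+689=2556,  q_6=1·84+31=115
a_7=2:  p_7=2·2556+1867=6979,  q_7=2·115+84=314
a_8=2:  p_8=2·6979+2556=16514,  q_8=2·314+115=743
a_9=4:  p_9=4·16514+6979=73035,  q_9=4·743+314=3286
→ (73035, 3286).  Check: 73035²=5334111225, 494·3286²=5334111224, difference 1.
(73035+3286√494)^2 = 10668222449 + 479986020√494
(73035+3286√494)^3 = 1558307253052395 + 70111557938114√494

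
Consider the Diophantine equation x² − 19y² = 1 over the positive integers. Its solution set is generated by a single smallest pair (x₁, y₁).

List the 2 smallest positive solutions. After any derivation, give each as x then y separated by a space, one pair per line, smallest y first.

170 39
57799 13260

d=19: √d = [4; 2,1,3,1,2,8] (ℓ=6, even), read p_5/q_5
step 0: (4, 1)  from 4·(1,0) + (0,1)
step 1: (9, 2)  from 2·(4,1) + (1,0)
step 2: (13, 3)  from 1·(9,2) + (4,1)
step 3: (48, 11)  from 3·(13,3) + (9,2)
step 4: (61, 14)  from 1·(48,11) + (13,3)
step 5: (170, 39)  from 2·(61,14) + (48,11)
fundamental: x₁=170, y₁=39  (since 28900 − 19·1521 = 1)
k=2:  x_2 = 170·170+19·39·39 = 57799,  y_2 = 170·39+39·170 = 13260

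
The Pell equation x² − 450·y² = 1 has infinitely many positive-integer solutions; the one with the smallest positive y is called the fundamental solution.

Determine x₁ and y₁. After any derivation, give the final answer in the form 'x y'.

[21; 4,1,2,4,2,1,4,42] for √450; ℓ=8 ⇒ convergent index 7
k=0  a_k=21  p_k/q_k = 21/1
k=1  a_k=4  p_k/q_k = 85/4
k=2  a_k=1  p_k/q_k = 106/5
…
k=6  a_k=1  p_k/q_k = 4179/197
k=7  a_k=4  p_k/q_k = 19601/924
(x₁, y₁) = (19601, 924);  19601² − 450·924² = 1 ✓

19601 924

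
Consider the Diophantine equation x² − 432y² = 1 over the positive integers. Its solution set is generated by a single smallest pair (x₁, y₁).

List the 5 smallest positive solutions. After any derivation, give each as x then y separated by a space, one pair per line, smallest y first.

√432 = [20; 1,3,1,1,1,3,1,40, …], period ℓ=8 (even) → k=7
k=0  a_k=20  p_k/q_k = 20/1
…
k=5  a_k=1  p_k/q_k = 291/14
k=6  a_k=3  p_k/q_k = 1060/51
k=7  a_k=1  p_k/q_k = 1351/65
fundamental: x₁=1351, y₁=65  (since 1825201 − 432·4225 = 1)
(1351+65√432)^2 = 3650401 + 175630√432
(1351+65√432)^3 = 9863382151 + 474552195√432
(1351+65√432)^4 = 26650854921601 + 1282239855260√432
(1351+65√432)^5 = 72010600134783751 + 3464611614360325√432

1351 65
3650401 175630
9863382151 474552195
26650854921601 1282239855260
72010600134783751 3464611614360325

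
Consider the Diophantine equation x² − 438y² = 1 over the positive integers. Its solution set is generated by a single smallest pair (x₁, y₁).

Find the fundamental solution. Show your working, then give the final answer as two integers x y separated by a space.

293 14

√438 → a₀=20, period (1,12,1,40); ℓ=4 even so k=3
a_0=20:  p_0=20·1+0=20,  q_0=20·0+1=1
a_1=1:  p_1=1·20+1=21,  q_1=1·1+0=1
a_2=12:  p_2=12·21+20=272,  q_2=12·1+1=13
a_3=1:  p_3=1·272+21=293,  q_3=1·13+1=14
(x₁, y₁) = (293, 14);  293² − 438·14² = 1 ✓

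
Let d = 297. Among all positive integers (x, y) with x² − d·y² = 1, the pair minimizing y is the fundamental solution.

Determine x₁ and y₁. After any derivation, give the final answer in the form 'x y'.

48599 2820

d=297: √d = [17; 4,3,1,1,2,1,1,3,4,34] (ℓ=10, even), read p_9/q_9
step 0: (17, 1)  from 17·(1,0) + (0,1)
step 1: (69, 4)  from 4·(17,1) + (1,0)
…
step 5: (1327, 77)  from 2·(517,30) + (293,17)
…
step 8: (11357, 659)  from 3·(3171,184) + (1844,107)
step 9: (48599, 2820)  from 4·(11357,659) + (3171,184)
→ (48599, 2820).  Check: 48599²=2361862801, 297·2820²=2361862800, difference 1.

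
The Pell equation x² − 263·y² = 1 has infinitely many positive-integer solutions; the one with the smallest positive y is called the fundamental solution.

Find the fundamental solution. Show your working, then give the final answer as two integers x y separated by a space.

√263 → a₀=16, period (4,1,1,1,1,15,1,1,1,1,4,32); ℓ=12 even so k=11
step 0: (16, 1)  from 16·(1,0) + (0,1)
…
step 5: (373, 23)  from 1·(227,14) + (146,9)
…
step 7: (6195, 382)  from 1·(5822,359) + (373,23)
…
step 9: (18212, 1123)  from 1·(12017,741) + (6195,382)
step 10: (30229, 1864)  from 1·(18212,1123) + (12017,741)
step 11: (139128, 8579)  from 4·(30229,1864) + (18212,1123)
(x₁, y₁) = (139128, 8579);  139128² − 263·8579² = 1 ✓

139128 8579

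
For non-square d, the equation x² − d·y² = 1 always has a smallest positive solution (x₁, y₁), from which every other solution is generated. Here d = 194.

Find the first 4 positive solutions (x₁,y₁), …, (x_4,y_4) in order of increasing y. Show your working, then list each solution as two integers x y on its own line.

d=194: √d = [13; 1,12,1,26] (ℓ=4, even), read p_3/q_3
step 0: (13, 1)  from 13·(1,0) + (0,1)
…
step 2: (181, 13)  from 12·(14,1) + (13,1)
step 3: (195, 14)  from 1·(181,13) + (14,1)
fundamental: x₁=195, y₁=14  (since 38025 − 194·196 = 1)
k=2:  x_2 = 195·195+194·14·14 = 76049,  y_2 = 195·14+14·195 = 5460
k=3:  x_3 = 195·76049+194·14·5460 = 29658915,  y_3 = 195·5460+14·76049 = 2129386
k=4:  x_4 = 195·29658915+194·14·2129386 = 11566900801,  y_4 = 195·2129386+14·29658915 = 830455080

195 14
76049 5460
29658915 2129386
11566900801 830455080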